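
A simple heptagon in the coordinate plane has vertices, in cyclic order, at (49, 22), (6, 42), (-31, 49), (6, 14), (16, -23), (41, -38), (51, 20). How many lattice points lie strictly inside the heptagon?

2828

By the shoelace formula, twice the signed area is |[49·42 − 6·22] + [6·49 − (-31)·42] + [(-31)·14 − 6·49] + [6·(-23) − 16·14] + [16·(-38) − 41·(-23)] + [41·20 − 51·(-38)] + [51·22 − 49·20]| = 5667, so the area is 2833.5.
Along each edge there are gcd(|Δx|,|Δy|)+1 lattice points, so counting each shared vertex once the boundary has gcd(43,20) + gcd(37,7) + gcd(37,35) + gcd(10,37) + gcd(25,15) + gcd(10,58) + gcd(2,2) = 1+1+1+1+5+2+2 = 13.
Pick's theorem gives I = A − B/2 + 1 = 2833.5 − 13/2 + 1 = 2828.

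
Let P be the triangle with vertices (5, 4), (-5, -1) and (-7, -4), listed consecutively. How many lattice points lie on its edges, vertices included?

Summing gcd(|Δx|,|Δy|) over the edges gives the boundary count: gcd(10,5) + gcd(2,3) + gcd(12,8) = 5+1+4 = 10.

10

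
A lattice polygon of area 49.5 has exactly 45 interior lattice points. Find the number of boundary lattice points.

Pick's theorem gives A = I + B/2 − 1, so B = 2(A − I + 1) = 2(49.5 − 45 + 1) = 11.

11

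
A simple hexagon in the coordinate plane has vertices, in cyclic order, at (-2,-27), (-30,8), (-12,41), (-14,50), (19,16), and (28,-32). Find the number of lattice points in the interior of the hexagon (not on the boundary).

2509

By the shoelace formula, twice the signed area is |[(-2)·8 − (-30)·(-27)] + [(-30)·41 − (-12)·8] + [(-12)·50 − (-14)·41] + [(-14)·16 − 19·50] + [19·(-32) − 28·16] + [28·(-27) − (-2)·(-32)]| = 5036, so the area is 2518.
The number of boundary lattice points is Σ gcd(|Δx|,|Δy|) = gcd(28,35) + gcd(18,33) + gcd(2,9) + gcd(33,34) + gcd(9,48) + gcd(30,5) = 7+3+1+1+3+5 = 20.
Pick's theorem gives I = A − B/2 + 1 = 2518 − 20/2 + 1 = 2509.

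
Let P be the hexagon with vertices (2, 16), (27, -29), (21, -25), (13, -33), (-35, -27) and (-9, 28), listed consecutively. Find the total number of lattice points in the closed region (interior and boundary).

1939

The shoelace formula gives twice the area as |[2·(-29) − 27·16] + [27·(-25) − 21·(-29)] + [21·(-33) − 13·(-25)] + [13·(-27) − (-35)·(-33)] + [(-35)·28 − (-9)·(-27)] + [(-9)·16 − 2·28]| = 3853, so the area is 1926.5.
Summing gcd(|Δx|,|Δy|) over the edges gives the boundary count: gcd(25,45) + gcd(6,4) + gcd(8,8) + gcd(48,6) + gcd(26,55) + gcd(11,12) = 5+2+8+6+1+1 = 23.
Pick's theorem gives I = A − B/2 + 1 = 1926.5 − 23/2 + 1 = 1916, so the closed region contains I + B = 1916 + 23 = 1939 lattice points.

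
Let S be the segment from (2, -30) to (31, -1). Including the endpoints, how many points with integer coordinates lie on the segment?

The number of lattice points on a segment between lattice points is gcd(|Δx|,|Δy|) + 1 = gcd(29,29) + 1 = 29 + 1 = 30.

30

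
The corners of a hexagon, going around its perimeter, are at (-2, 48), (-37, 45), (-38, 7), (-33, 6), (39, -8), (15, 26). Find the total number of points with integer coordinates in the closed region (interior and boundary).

2543

The shoelace formula gives twice the area as |((-2)·45 − (-37)·48) + ((-37)·7 − (-38)·45) + ((-38)·6 − (-33)·7) + ((-33)·(-8) − 39·6) + (39·26 − 15·(-8)) + (15·48 − (-2)·26)| = 5076, so the area is 2538.
The number of boundary lattice points is Σ gcd(|Δx|,|Δy|) = gcd(35,3) + gcd(1,38) + gcd(5,1) + gcd(72,14) + gcd(24,34) + gcd(17,22) = 1+1+1+2+2+1 = 8.
Pick's theorem gives I = A − B/2 + 1 = 2538 − 8/2 + 1 = 2535, so the closed region contains I + B = 2535 + 8 = 2543 lattice points.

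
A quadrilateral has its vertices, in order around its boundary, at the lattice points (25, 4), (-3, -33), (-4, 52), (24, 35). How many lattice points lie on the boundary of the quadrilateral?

4

Summing gcd(|Δx|,|Δy|) over the edges gives the boundary count: gcd(28,37) + gcd(1,85) + gcd(28,17) + gcd(1,31) = 1+1+1+1 = 4.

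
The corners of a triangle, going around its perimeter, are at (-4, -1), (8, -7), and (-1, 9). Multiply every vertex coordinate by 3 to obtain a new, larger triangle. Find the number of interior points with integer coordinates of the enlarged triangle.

610

By the shoelace formula, twice the signed area is |[(-4)·(-7) − 8·(-1)] + [8·9 − (-1)·(-7)] + [(-1)·(-1) − (-4)·9]| = 138, so the area is 69.
Along each edge there are gcd(|Δx|,|Δy|)+1 lattice points, so counting each shared vertex once the boundary has gcd(12,6) + gcd(9,16) + gcd(3,10) = 6+1+1 = 8.
Scaling by 3 multiplies the area by 3² = 9 (so the new area is 621) and multiplies the boundary lattice-point count by 3, giving 24.
By Pick's theorem, the interior count of the dilated polygon is 621 − 24/2 + 1 = 610.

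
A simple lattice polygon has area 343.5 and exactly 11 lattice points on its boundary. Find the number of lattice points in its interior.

339

From Pick's theorem, I = A − B/2 + 1 = 343.5 − 11/2 + 1 = 339.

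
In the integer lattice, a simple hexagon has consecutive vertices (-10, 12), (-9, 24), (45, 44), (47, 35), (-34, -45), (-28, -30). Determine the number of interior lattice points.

The shoelace formula gives twice the area as |((-10)·24 − (-9)·12) + ((-9)·44 − 45·24) + (45·35 − 47·44) + (47·(-45) − (-34)·35) + ((-34)·(-30) − (-28)·(-45)) + ((-28)·12 − (-10)·(-30))| = 3902, so the area is 1951.
Summing gcd(|Δx|,|Δy|) over the edges gives the boundary count: gcd(1,12) + gcd(54,20) + gcd(2,9) + gcd(81,80) + gcd(6,15) + gcd(18,42) = 1+2+1+1+3+6 = 14.
By Pick's theorem A = I + B/2 − 1, so I = 1951 − 14/2 + 1 = 1945.

1945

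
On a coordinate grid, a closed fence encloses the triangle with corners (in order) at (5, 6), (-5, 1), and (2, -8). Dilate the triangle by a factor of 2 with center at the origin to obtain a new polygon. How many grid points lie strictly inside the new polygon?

244

By the shoelace formula, twice the signed area is |(5·1 − (-5)·6) + ((-5)·(-8) − 2·1) + (2·6 − 5·(-8))| = 125, so the area is 125/2.
The number of boundary lattice points is Σ gcd(|Δx|,|Δy|) = gcd(10,5) + gcd(7,9) + gcd(3,14) = 5+1+1 = 7.
Scaling by 2 multiplies the area by 2² = 4 (so the new area is 250) and multiplies the boundary lattice-point count by 2, giving 14.
By Pick's theorem, the interior count of the dilated polygon is 250 − 14/2 + 1 = 244.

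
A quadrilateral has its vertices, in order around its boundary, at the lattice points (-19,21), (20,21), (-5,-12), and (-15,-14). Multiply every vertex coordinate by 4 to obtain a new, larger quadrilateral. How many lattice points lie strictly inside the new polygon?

13075

Using the shoelace formula, 2A = |[(-19)·21 − 20·21] + [20·(-12) − (-5)·21] + [(-5)·(-14) − (-15)·(-12)] + [(-15)·21 − (-19)·(-14)]| = 1645, so the area is 1645/2.
Along each edge there are gcd(|Δx|,|Δy|)+1 lattice points, so counting each shared vertex once the boundary has gcd(39,0) + gcd(25,33) + gcd(10,2) + gcd(4,35) = 39+1+2+1 = 43.
Scaling by 4 multiplies the area by 4² = 16 (so the new area is 13160) and multiplies the boundary lattice-point count by 4, giving 172.
By Pick's theorem, the interior count of the dilated polygon is 13160 − 172/2 + 1 = 13075.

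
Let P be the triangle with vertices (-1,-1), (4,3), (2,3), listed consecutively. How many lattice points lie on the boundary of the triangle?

The number of boundary lattice points is Σ gcd(|Δx|,|Δy|) = gcd(5,4) + gcd(2,0) + gcd(3,4) = 1+2+1 = 4.

4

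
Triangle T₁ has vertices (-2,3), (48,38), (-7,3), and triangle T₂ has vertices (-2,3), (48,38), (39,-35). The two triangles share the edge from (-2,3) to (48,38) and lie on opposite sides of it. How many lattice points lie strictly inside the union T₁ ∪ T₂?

1750

The union is the simple quadrilateral with vertices (-2,3), (-7,3), (48,38), (39,-35) in order.
Using the shoelace formula, 2A = |((-2)·3 − (-7)·3) + ((-7)·38 − 48·3) + (48·(-35) − 39·38) + (39·3 − (-2)·(-35))| = 3510, so the area is 1755.
The number of boundary lattice points is Σ gcd(|Δx|,|Δy|) = gcd(5,0) + gcd(55,35) + gcd(9,73) + gcd(41,38) = 5+5+1+1 = 12.
By Pick's theorem I = A − B/2 + 1 = 1755 − 12/2 + 1 = 1750.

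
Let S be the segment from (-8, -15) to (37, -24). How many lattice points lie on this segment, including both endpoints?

10

The number of lattice points on a segment between lattice points is gcd(|Δx|,|Δy|) + 1 = gcd(45,9) + 1 = 9 + 1 = 10.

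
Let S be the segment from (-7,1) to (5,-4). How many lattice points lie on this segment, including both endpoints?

2

The number of lattice points on a segment between lattice points is gcd(|Δx|,|Δy|) + 1 = gcd(12,5) + 1 = 1 + 1 = 2.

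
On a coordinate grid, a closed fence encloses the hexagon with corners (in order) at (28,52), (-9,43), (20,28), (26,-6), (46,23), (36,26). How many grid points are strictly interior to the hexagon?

1046

By the shoelace formula, twice the signed area is |[28·43 − (-9)·52] + [(-9)·28 − 20·43] + [20·(-6) − 26·28] + [26·23 − 46·(-6)] + [46·26 − 36·23] + [36·52 − 28·26]| = 2098, so the area is 1049.
Along each edge there are gcd(|Δx|,|Δy|)+1 lattice points, so counting each shared vertex once the boundary has gcd(37,9) + gcd(29,15) + gcd(6,34) + gcd(20,29) + gcd(10,3) + gcd(8,26) = 1+1+2+1+1+2 = 8.
By Pick's theorem A = I + B/2 − 1, so I = 1049 − 8/2 + 1 = 1046.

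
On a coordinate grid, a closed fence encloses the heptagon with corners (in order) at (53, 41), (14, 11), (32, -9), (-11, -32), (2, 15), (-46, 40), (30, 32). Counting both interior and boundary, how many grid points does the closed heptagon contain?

2038

Using the shoelace formula, 2A = |[53·11 − 14·41] + [14·(-9) − 32·11] + [32·(-32) − (-11)·(-9)] + [(-11)·15 − 2·(-32)] + [2·40 − (-46)·15] + [(-46)·32 − 30·40] + [30·41 − 53·32]| = 4061, so the area is 2030.5.
Along each edge there are gcd(|Δx|,|Δy|)+1 lattice points, so counting each shared vertex once the boundary has gcd(39,30) + gcd(18,20) + gcd(43,23) + gcd(13,47) + gcd(48,25) + gcd(76,8) + gcd(23,9) = 3+2+1+1+1+4+1 = 13.
Pick's theorem gives I = A − B/2 + 1 = 2030.5 − 13/2 + 1 = 2025, so the closed region contains I + B = 2025 + 13 = 2038 lattice points.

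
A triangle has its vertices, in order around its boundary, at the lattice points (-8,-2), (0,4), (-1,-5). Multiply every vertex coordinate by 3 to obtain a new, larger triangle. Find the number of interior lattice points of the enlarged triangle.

292

Using the shoelace formula, 2A = |((-8)·4 − 0·(-2)) + (0·(-5) − (-1)·4) + ((-1)·(-2) − (-8)·(-5))| = 66, so the area is 33.
Along each edge there are gcd(|Δx|,|Δy|)+1 lattice points, so counting each shared vertex once the boundary has gcd(8,6) + gcd(1,9) + gcd(7,3) = 2+1+1 = 4.
Scaling by 3 multiplies the area by 3² = 9 (so the new area is 297) and multiplies the boundary lattice-point count by 3, giving 12.
By Pick's theorem, the interior count of the dilated polygon is 297 − 12/2 + 1 = 292.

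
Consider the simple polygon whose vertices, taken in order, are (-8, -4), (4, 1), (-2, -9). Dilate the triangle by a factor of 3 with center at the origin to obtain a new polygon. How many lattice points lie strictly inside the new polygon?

By the shoelace formula, twice the signed area is |[(-8)·1 − 4·(-4)] + [4·(-9) − (-2)·1] + [(-2)·(-4) − (-8)·(-9)]| = 90, so the area is 45.
Summing gcd(|Δx|,|Δy|) over the edges gives the boundary count: gcd(12,5) + gcd(6,10) + gcd(6,5) = 1+2+1 = 4.
Scaling by 3 multiplies the area by 3² = 9 (so the new area is 405) and multiplies the boundary lattice-point count by 3, giving 12.
By Pick's theorem, the interior count of the dilated polygon is 405 − 12/2 + 1 = 400.

400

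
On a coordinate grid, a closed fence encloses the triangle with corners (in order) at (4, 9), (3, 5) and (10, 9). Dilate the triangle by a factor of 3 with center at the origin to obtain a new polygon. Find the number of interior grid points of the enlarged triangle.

By the shoelace formula, twice the signed area is |[4·5 − 3·9] + [3·9 − 10·5] + [10·9 − 4·9]| = 24, so the area is 12.
Summing gcd(|Δx|,|Δy|) over the edges gives the boundary count: gcd(1,4) + gcd(7,4) + gcd(6,0) = 1+1+6 = 8.
Scaling by 3 multiplies the area by 3² = 9 (so the new area is 108) and multiplies the boundary lattice-point count by 3, giving 24.
By Pick's theorem, the interior count of the dilated polygon is 108 − 24/2 + 1 = 97.

97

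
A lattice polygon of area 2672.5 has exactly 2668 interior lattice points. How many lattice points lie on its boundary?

11

Pick's theorem gives A = I + B/2 − 1, so B = 2(A − I + 1) = 2(2672.5 − 2668 + 1) = 11.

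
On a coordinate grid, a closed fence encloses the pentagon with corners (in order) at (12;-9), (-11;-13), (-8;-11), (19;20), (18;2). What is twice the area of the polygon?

By the shoelace formula, twice the signed area is |[12·(-13) − (-11)·(-9)] + [(-11)·(-11) − (-8)·(-13)] + [(-8)·20 − 19·(-11)] + [19·2 − 18·20] + [18·(-9) − 12·2]| = 697, so the area is 697/2.

697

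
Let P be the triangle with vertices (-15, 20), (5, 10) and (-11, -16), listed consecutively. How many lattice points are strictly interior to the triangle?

The shoelace formula gives twice the area as |((-15)·10 − 5·20) + (5·(-16) − (-11)·10) + ((-11)·20 − (-15)·(-16))| = 680, so the area is 340.
Along each edge there are gcd(|Δx|,|Δy|)+1 lattice points, so counting each shared vertex once the boundary has gcd(20,10) + gcd(16,26) + gcd(4,36) = 10+2+4 = 16.
Pick's theorem gives I = A − B/2 + 1 = 340 − 16/2 + 1 = 333.

333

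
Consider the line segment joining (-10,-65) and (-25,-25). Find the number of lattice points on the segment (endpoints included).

The number of lattice points on a segment between lattice points is gcd(|Δx|,|Δy|) + 1 = gcd(15,40) + 1 = 5 + 1 = 6.

6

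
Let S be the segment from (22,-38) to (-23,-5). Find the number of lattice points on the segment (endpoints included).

The number of lattice points on a segment between lattice points is gcd(|Δx|,|Δy|) + 1 = gcd(45,33) + 1 = 3 + 1 = 4.

4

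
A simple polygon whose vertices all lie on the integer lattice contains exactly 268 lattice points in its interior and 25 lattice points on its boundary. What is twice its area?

By Pick's theorem, A = I + B/2 − 1 = 268 + 25/2 − 1 = 559/2.
Hence 2A = 559.

559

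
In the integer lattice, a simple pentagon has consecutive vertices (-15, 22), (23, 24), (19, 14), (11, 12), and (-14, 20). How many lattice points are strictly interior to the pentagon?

The shoelace formula gives twice the area as |((-15)·24 − 23·22) + (23·14 − 19·24) + (19·12 − 11·14) + (11·20 − (-14)·12) + ((-14)·22 − (-15)·20)| = 546, so the area is 273.
Along each edge there are gcd(|Δx|,|Δy|)+1 lattice points, so counting each shared vertex once the boundary has gcd(38,2) + gcd(4,10) + gcd(8,2) + gcd(25,8) + gcd(1,2) = 2+2+2+1+1 = 8.
By Pick's theorem A = I + B/2 − 1, so I = 273 − 8/2 + 1 = 270.

270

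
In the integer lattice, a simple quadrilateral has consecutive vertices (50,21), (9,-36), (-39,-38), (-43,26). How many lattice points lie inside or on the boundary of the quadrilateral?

By the shoelace formula, twice the signed area is |[50·(-36) − 9·21] + [9·(-38) − (-39)·(-36)] + [(-39)·26 − (-43)·(-38)] + [(-43)·21 − 50·26]| = 8586, so the area is 4293.
Along each edge there are gcd(|Δx|,|Δy|)+1 lattice points, so counting each shared vertex once the boundary has gcd(41,57) + gcd(48,2) + gcd(4,64) + gcd(93,5) = 1+2+4+1 = 8.
Pick's theorem gives I = A − B/2 + 1 = 4293 − 8/2 + 1 = 4290, so the closed region contains I + B = 4290 + 8 = 4298 lattice points.

4298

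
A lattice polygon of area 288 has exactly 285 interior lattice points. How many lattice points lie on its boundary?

Pick's theorem gives A = I + B/2 − 1, so B = 2(A − I + 1) = 2(288 − 285 + 1) = 8.

8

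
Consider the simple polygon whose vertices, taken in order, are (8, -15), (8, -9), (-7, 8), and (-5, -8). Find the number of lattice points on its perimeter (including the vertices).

10

The number of boundary lattice points is Σ gcd(|Δx|,|Δy|) = gcd(0,6) + gcd(15,17) + gcd(2,16) + gcd(13,7) = 6+1+2+1 = 10.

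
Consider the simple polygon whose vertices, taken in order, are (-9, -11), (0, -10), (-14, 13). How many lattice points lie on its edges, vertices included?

The number of boundary lattice points is Σ gcd(|Δx|,|Δy|) = gcd(9,1) + gcd(14,23) + gcd(5,24) = 1+1+1 = 3.

3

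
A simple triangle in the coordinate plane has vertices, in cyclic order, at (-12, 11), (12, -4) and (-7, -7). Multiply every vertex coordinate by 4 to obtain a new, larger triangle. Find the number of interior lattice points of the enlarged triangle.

Using the shoelace formula, 2A = |[(-12)·(-4) − 12·11] + [12·(-7) − (-7)·(-4)] + [(-7)·11 − (-12)·(-7)]| = 357, so the area is 178.5.
The number of boundary lattice points is Σ gcd(|Δx|,|Δy|) = gcd(24,15) + gcd(19,3) + gcd(5,18) = 3+1+1 = 5.
Scaling by 4 multiplies the area by 4² = 16 (so the new area is 2856) and multiplies the boundary lattice-point count by 4, giving 20.
By Pick's theorem, the interior count of the dilated polygon is 2856 − 20/2 + 1 = 2847.

2847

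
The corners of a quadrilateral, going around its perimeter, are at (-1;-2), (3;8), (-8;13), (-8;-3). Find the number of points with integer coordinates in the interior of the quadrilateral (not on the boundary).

The shoelace formula gives twice the area as |((-1)·8 − 3·(-2)) + (3·13 − (-8)·8) + ((-8)·(-3) − (-8)·13) + ((-8)·(-2) − (-1)·(-3))| = 242, so the area is 121.
Along each edge there are gcd(|Δx|,|Δy|)+1 lattice points, so counting each shared vertex once the boundary has gcd(4,10) + gcd(11,5) + gcd(0,16) + gcd(7,1) = 2+1+16+1 = 20.
By Pick's theorem A = I + B/2 − 1, so I = 121 − 20/2 + 1 = 112.

112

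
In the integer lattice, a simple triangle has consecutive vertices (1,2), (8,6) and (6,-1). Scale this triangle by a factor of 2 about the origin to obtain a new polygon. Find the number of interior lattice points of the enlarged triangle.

80

The shoelace formula gives twice the area as |[1·6 − 8·2] + [8·(-1) − 6·6] + [6·2 − 1·(-1)]| = 41, so the area is 41/2.
The number of boundary lattice points is Σ gcd(|Δx|,|Δy|) = gcd(7,4) + gcd(2,7) + gcd(5,3) = 1+1+1 = 3.
Scaling by 2 multiplies the area by 2² = 4 (so the new area is 82) and multiplies the boundary lattice-point count by 2, giving 6.
By Pick's theorem, the interior count of the dilated polygon is 82 − 6/2 + 1 = 80.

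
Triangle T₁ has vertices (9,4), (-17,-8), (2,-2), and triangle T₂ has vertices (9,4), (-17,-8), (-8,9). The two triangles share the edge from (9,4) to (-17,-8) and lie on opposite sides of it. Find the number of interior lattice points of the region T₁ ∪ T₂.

The union is the simple quadrilateral with vertices (9,4), (2,-2), (-17,-8), (-8,9) in order.
By the shoelace formula, twice the signed area is |(9·(-2) − 2·4) + (2·(-8) − (-17)·(-2)) + ((-17)·9 − (-8)·(-8)) + ((-8)·4 − 9·9)| = 406, so the area is 203.
Summing gcd(|Δx|,|Δy|) over the edges gives the boundary count: gcd(7,6) + gcd(19,6) + gcd(9,17) + gcd(17,5) = 1+1+1+1 = 4.
By Pick's theorem I = A − B/2 + 1 = 203 − 4/2 + 1 = 202.

202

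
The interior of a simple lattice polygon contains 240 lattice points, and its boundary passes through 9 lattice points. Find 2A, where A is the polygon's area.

By Pick's theorem, A = I + B/2 − 1 = 240 + 9/2 − 1 = 487/2.
Hence 2A = 487.

487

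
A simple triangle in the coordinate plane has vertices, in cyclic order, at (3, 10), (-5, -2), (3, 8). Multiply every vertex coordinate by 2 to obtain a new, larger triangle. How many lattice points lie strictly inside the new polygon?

Using the shoelace formula, 2A = |(3·(-2) − (-5)·10) + ((-5)·8 − 3·(-2)) + (3·10 − 3·8)| = 16, so the area is 8.
Along each edge there are gcd(|Δx|,|Δy|)+1 lattice points, so counting each shared vertex once the boundary has gcd(8,12) + gcd(8,10) + gcd(0,2) = 4+2+2 = 8.
Scaling by 2 multiplies the area by 2² = 4 (so the new area is 32) and multiplies the boundary lattice-point count by 2, giving 16.
By Pick's theorem, the interior count of the dilated polygon is 32 − 16/2 + 1 = 25.

25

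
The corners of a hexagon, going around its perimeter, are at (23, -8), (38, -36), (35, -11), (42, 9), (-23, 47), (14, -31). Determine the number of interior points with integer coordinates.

1964

Using the shoelace formula, 2A = |(23·(-36) − 38·(-8)) + (38·(-11) − 35·(-36)) + (35·9 − 42·(-11)) + (42·47 − (-23)·9) + ((-23)·(-31) − 14·47) + (14·(-8) − 23·(-31))| = 3932, so the area is 1966.
The number of boundary lattice points is Σ gcd(|Δx|,|Δy|) = gcd(15,28) + gcd(3,25) + gcd(7,20) + gcd(65,38) + gcd(37,78) + gcd(9,23) = 1+1+1+1+1+1 = 6.
By Pick's theorem A = I + B/2 − 1, so I = 1966 − 6/2 + 1 = 1964.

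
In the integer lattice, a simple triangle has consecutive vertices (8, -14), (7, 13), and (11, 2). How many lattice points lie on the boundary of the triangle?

Summing gcd(|Δx|,|Δy|) over the edges gives the boundary count: gcd(1,27) + gcd(4,11) + gcd(3,16) = 1+1+1 = 3.

3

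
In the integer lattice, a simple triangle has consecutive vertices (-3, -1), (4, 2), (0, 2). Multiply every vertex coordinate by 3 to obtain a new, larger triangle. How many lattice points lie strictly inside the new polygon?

The shoelace formula gives twice the area as |[(-3)·2 − 4·(-1)] + [4·2 − 0·2] + [0·(-1) − (-3)·2]| = 12, so the area is 6.
Along each edge there are gcd(|Δx|,|Δy|)+1 lattice points, so counting each shared vertex once the boundary has gcd(7,3) + gcd(4,0) + gcd(3,3) = 1+4+3 = 8.
Scaling by 3 multiplies the area by 3² = 9 (so the new area is 54) and multiplies the boundary lattice-point count by 3, giving 24.
By Pick's theorem, the interior count of the dilated polygon is 54 − 24/2 + 1 = 43.

43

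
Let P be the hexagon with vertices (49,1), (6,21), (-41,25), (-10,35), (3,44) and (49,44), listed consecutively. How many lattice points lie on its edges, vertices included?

The number of boundary lattice points is Σ gcd(|Δx|,|Δy|) = gcd(43,20) + gcd(47,4) + gcd(31,10) + gcd(13,9) + gcd(46,0) + gcd(0,43) = 1+1+1+1+46+43 = 93.

93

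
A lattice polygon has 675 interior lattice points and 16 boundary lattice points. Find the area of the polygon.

682

Pick's theorem states A = I + B/2 − 1, so A = 675 + 16/2 − 1 = 682.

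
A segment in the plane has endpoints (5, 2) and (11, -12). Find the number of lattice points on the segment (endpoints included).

The number of lattice points on a segment between lattice points is gcd(|Δx|,|Δy|) + 1 = gcd(6,14) + 1 = 2 + 1 = 3.

3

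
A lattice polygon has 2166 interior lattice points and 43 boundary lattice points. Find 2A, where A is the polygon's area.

Pick's theorem states A = I + B/2 − 1, so A = 2166 + 43/2 − 1 = 4373/2.
Hence 2A = 4373.

4373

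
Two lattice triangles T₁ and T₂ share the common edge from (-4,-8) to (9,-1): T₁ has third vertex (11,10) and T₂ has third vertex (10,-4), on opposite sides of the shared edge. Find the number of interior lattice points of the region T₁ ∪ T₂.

85

The union is the simple quadrilateral with vertices (-4,-8), (11,10), (9,-1), (10,-4) in order.
By the shoelace formula, twice the signed area is |[(-4)·10 − 11·(-8)] + [11·(-1) − 9·10] + [9·(-4) − 10·(-1)] + [10·(-8) − (-4)·(-4)]| = 175, so the area is 87.5.
The number of boundary lattice points is Σ gcd(|Δx|,|Δy|) = gcd(15,18) + gcd(2,11) + gcd(1,3) + gcd(14,4) = 3+1+1+2 = 7.
By Pick's theorem I = A − B/2 + 1 = 87.5 − 7/2 + 1 = 85.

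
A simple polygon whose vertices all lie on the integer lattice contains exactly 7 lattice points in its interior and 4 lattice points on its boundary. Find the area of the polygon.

8

By Pick's theorem, A = I + B/2 − 1 = 7 + 4/2 − 1 = 8.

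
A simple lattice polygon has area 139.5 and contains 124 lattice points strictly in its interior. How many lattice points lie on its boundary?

Pick's theorem gives A = I + B/2 − 1, so B = 2(A − I + 1) = 2(139.5 − 124 + 1) = 33.

33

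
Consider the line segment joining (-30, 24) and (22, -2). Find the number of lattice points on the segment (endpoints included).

27

The number of lattice points on a segment between lattice points is gcd(|Δx|,|Δy|) + 1 = gcd(52,26) + 1 = 26 + 1 = 27.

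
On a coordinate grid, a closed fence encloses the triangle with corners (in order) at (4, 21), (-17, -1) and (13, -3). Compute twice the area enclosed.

702

By the shoelace formula, twice the signed area is |[4·(-1) − (-17)·21] + [(-17)·(-3) − 13·(-1)] + [13·21 − 4·(-3)]| = 702, so the area is 351.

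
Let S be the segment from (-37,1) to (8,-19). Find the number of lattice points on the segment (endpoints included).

6

The number of lattice points on a segment between lattice points is gcd(|Δx|,|Δy|) + 1 = gcd(45,20) + 1 = 5 + 1 = 6.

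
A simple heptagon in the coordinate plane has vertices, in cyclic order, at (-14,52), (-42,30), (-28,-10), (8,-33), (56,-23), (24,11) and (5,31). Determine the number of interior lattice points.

Using the shoelace formula, 2A = |[(-14)·30 − (-42)·52] + [(-42)·(-10) − (-28)·30] + [(-28)·(-33) − 8·(-10)] + [8·(-23) − 56·(-33)] + [56·11 − 24·(-23)] + [24·31 − 5·11] + [5·52 − (-14)·31]| = 8243, so the area is 4121.5.
The number of boundary lattice points is Σ gcd(|Δx|,|Δy|) = gcd(28,22) + gcd(14,40) + gcd(36,23) + gcd(48,10) + gcd(32,34) + gcd(19,20) + gcd(19,21) = 2+2+1+2+2+1+1 = 11.
By Pick's theorem A = I + B/2 − 1, so I = 4121.5 − 11/2 + 1 = 4117.

4117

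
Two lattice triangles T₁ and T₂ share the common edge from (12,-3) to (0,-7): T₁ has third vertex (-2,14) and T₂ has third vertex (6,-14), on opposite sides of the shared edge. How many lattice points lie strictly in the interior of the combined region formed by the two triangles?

The union is the simple quadrilateral with vertices (12,-3), (-2,14), (0,-7), (6,-14) in order.
The shoelace formula gives twice the area as |[12·14 − (-2)·(-3)] + [(-2)·(-7) − 0·14] + [0·(-14) − 6·(-7)] + [6·(-3) − 12·(-14)]| = 368, so the area is 184.
Summing gcd(|Δx|,|Δy|) over the edges gives the boundary count: gcd(14,17) + gcd(2,21) + gcd(6,7) + gcd(6,11) = 1+1+1+1 = 4.
By Pick's theorem I = A − B/2 + 1 = 184 − 4/2 + 1 = 183.

183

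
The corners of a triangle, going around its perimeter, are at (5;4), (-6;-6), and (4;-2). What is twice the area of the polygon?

56

By the shoelace formula, twice the signed area is |[5·(-6) − (-6)·4] + [(-6)·(-2) − 4·(-6)] + [4·4 − 5·(-2)]| = 56, so the area is 28.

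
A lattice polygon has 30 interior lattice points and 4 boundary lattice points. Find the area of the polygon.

31

Pick's theorem states A = I + B/2 − 1, so A = 30 + 4/2 − 1 = 31.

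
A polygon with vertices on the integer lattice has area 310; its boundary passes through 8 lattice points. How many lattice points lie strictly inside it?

307

Pick's theorem A = I + B/2 − 1 rearranges to I = A − B/2 + 1 = 310 − 8/2 + 1 = 307.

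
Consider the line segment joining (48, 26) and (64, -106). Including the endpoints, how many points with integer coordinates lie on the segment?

The number of lattice points on a segment between lattice points is gcd(|Δx|,|Δy|) + 1 = gcd(16,132) + 1 = 4 + 1 = 5.

5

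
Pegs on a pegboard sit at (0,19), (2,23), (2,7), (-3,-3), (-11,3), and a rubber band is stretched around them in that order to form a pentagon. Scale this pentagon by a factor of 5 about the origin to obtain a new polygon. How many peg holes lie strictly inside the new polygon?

3761

The shoelace formula gives twice the area as |[0·23 − 2·19] + [2·7 − 2·23] + [2·(-3) − (-3)·7] + [(-3)·3 − (-11)·(-3)] + [(-11)·19 − 0·3]| = 306, so the area is 153.
The number of boundary lattice points is Σ gcd(|Δx|,|Δy|) = gcd(2,4) + gcd(0,16) + gcd(5,10) + gcd(8,6) + gcd(11,16) = 2+16+5+2+1 = 26.
Scaling by 5 multiplies the area by 5² = 25 (so the new area is 3825) and multiplies the boundary lattice-point count by 5, giving 130.
By Pick's theorem, the interior count of the dilated polygon is 3825 − 130/2 + 1 = 3761.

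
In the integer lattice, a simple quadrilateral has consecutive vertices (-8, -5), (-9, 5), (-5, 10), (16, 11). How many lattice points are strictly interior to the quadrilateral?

Using the shoelace formula, 2A = |((-8)·5 − (-9)·(-5)) + ((-9)·10 − (-5)·5) + ((-5)·11 − 16·10) + (16·(-5) − (-8)·11)| = 357, so the area is 178.5.
Along each edge there are gcd(|Δx|,|Δy|)+1 lattice points, so counting each shared vertex once the boundary has gcd(1,10) + gcd(4,5) + gcd(21,1) + gcd(24,16) = 1+1+1+8 = 11.
By Pick's theorem A = I + B/2 − 1, so I = 178.5 − 11/2 + 1 = 174.

174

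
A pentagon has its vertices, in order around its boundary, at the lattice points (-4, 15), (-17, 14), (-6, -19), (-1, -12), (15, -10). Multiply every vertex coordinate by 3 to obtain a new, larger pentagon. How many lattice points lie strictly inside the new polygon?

4630

By the shoelace formula, twice the signed area is |[(-4)·14 − (-17)·15] + [(-17)·(-19) − (-6)·14] + [(-6)·(-12) − (-1)·(-19)] + [(-1)·(-10) − 15·(-12)] + [15·15 − (-4)·(-10)]| = 1034, so the area is 517.
Along each edge there are gcd(|Δx|,|Δy|)+1 lattice points, so counting each shared vertex once the boundary has gcd(13,1) + gcd(11,33) + gcd(5,7) + gcd(16,2) + gcd(19,25) = 1+11+1+2+1 = 16.
Scaling by 3 multiplies the area by 3² = 9 (so the new area is 4653) and multiplies the boundary lattice-point count by 3, giving 48.
By Pick's theorem, the interior count of the dilated polygon is 4653 − 48/2 + 1 = 4630.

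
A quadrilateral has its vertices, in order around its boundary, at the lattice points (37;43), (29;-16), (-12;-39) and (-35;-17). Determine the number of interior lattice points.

2593

The shoelace formula gives twice the area as |(37·(-16) − 29·43) + (29·(-39) − (-12)·(-16)) + ((-12)·(-17) − (-35)·(-39)) + ((-35)·43 − 37·(-17))| = 5199, so the area is 2599.5.
Summing gcd(|Δx|,|Δy|) over the edges gives the boundary count: gcd(8,59) + gcd(41,23) + gcd(23,22) + gcd(72,60) = 1+1+1+12 = 15.
Pick's theorem gives I = A − B/2 + 1 = 2599.5 − 15/2 + 1 = 2593.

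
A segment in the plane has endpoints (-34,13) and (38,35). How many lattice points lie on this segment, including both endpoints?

The number of lattice points on a segment between lattice points is gcd(|Δx|,|Δy|) + 1 = gcd(72,22) + 1 = 2 + 1 = 3.

3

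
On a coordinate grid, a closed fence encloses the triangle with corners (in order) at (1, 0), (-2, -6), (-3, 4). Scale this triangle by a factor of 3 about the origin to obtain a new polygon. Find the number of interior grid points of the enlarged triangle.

151

By the shoelace formula, twice the signed area is |(1·(-6) − (-2)·0) + ((-2)·4 − (-3)·(-6)) + ((-3)·0 − 1·4)| = 36, so the area is 18.
The number of boundary lattice points is Σ gcd(|Δx|,|Δy|) = gcd(3,6) + gcd(1,10) + gcd(4,4) = 3+1+4 = 8.
Scaling by 3 multiplies the area by 3² = 9 (so the new area is 162) and multiplies the boundary lattice-point count by 3, giving 24.
By Pick's theorem, the interior count of the dilated polygon is 162 − 24/2 + 1 = 151.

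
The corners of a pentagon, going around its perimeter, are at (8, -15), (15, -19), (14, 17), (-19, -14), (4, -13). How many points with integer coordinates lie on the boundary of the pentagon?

The number of boundary lattice points is Σ gcd(|Δx|,|Δy|) = gcd(7,4) + gcd(1,36) + gcd(33,31) + gcd(23,1) + gcd(4,2) = 1+1+1+1+2 = 6.

6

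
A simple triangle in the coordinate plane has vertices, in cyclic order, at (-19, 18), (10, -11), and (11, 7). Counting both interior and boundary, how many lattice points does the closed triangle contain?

292

By the shoelace formula, twice the signed area is |[(-19)·(-11) − 10·18] + [10·7 − 11·(-11)] + [11·18 − (-19)·7]| = 551, so the area is 551/2.
Summing gcd(|Δx|,|Δy|) over the edges gives the boundary count: gcd(29,29) + gcd(1,18) + gcd(30,11) = 29+1+1 = 31.
Pick's theorem gives I = A − B/2 + 1 = 551/2 − 31/2 + 1 = 261, so the closed region contains I + B = 261 + 31 = 292 lattice points.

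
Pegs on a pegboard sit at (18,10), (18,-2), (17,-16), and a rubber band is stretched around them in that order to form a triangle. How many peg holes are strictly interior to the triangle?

0

Using the shoelace formula, 2A = |(18·(-2) − 18·10) + (18·(-16) − 17·(-2)) + (17·10 − 18·(-16))| = 12, so the area is 6.
Along each edge there are gcd(|Δx|,|Δy|)+1 lattice points, so counting each shared vertex once the boundary has gcd(0,12) + gcd(1,14) + gcd(1,26) = 12+1+1 = 14.
Pick's theorem gives I = A − B/2 + 1 = 6 − 14/2 + 1 = 0.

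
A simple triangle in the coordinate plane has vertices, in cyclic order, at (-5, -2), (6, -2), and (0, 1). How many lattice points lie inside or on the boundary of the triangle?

By the shoelace formula, twice the signed area is |((-5)·(-2) − 6·(-2)) + (6·1 − 0·(-2)) + (0·(-2) − (-5)·1)| = 33, so the area is 33/2.
Summing gcd(|Δx|,|Δy|) over the edges gives the boundary count: gcd(11,0) + gcd(6,3) + gcd(5,3) = 11+3+1 = 15.
Pick's theorem gives I = A − B/2 + 1 = 33/2 − 15/2 + 1 = 10, so the closed region contains I + B = 10 + 15 = 25 lattice points.

25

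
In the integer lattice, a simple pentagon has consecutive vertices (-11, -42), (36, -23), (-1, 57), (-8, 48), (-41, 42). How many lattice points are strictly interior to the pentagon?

By the shoelace formula, twice the signed area is |((-11)·(-23) − 36·(-42)) + (36·57 − (-1)·(-23)) + ((-1)·48 − (-8)·57) + ((-8)·42 − (-41)·48) + ((-41)·(-42) − (-11)·42)| = 8018, so the area is 4009.
Summing gcd(|Δx|,|Δy|) over the edges gives the boundary count: gcd(47,19) + gcd(37,80) + gcd(7,9) + gcd(33,6) + gcd(30,84) = 1+1+1+3+6 = 12.
By Pick's theorem A = I + B/2 − 1, so I = 4009 − 12/2 + 1 = 4004.

4004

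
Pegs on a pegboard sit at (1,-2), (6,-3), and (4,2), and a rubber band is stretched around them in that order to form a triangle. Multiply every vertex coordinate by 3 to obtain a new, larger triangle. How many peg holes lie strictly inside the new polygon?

The shoelace formula gives twice the area as |(1·(-3) − 6·(-2)) + (6·2 − 4·(-3)) + (4·(-2) − 1·2)| = 23, so the area is 11.5.
Summing gcd(|Δx|,|Δy|) over the edges gives the boundary count: gcd(5,1) + gcd(2,5) + gcd(3,4) = 1+1+1 = 3.
Scaling by 3 multiplies the area by 3² = 9 (so the new area is 207/2) and multiplies the boundary lattice-point count by 3, giving 9.
By Pick's theorem, the interior count of the dilated polygon is 207/2 − 9/2 + 1 = 100.

100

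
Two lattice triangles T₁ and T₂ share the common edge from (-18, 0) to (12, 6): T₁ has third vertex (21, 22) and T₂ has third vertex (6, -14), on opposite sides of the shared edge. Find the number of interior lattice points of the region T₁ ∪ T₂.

493

The union is the simple quadrilateral with vertices (-18, 0), (21, 22), (12, 6), (6, -14) in order.
Using the shoelace formula, 2A = |[(-18)·22 − 21·0] + [21·6 − 12·22] + [12·(-14) − 6·6] + [6·0 − (-18)·(-14)]| = 990, so the area is 495.
Summing gcd(|Δx|,|Δy|) over the edges gives the boundary count: gcd(39,22) + gcd(9,16) + gcd(6,20) + gcd(24,14) = 1+1+2+2 = 6.
By Pick's theorem I = A − B/2 + 1 = 495 − 6/2 + 1 = 493.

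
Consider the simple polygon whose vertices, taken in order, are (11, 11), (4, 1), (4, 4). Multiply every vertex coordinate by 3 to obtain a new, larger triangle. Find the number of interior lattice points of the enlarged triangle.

79

The shoelace formula gives twice the area as |[11·1 − 4·11] + [4·4 − 4·1] + [4·11 − 11·4]| = 21, so the area is 21/2.
Along each edge there are gcd(|Δx|,|Δy|)+1 lattice points, so counting each shared vertex once the boundary has gcd(7,10) + gcd(0,3) + gcd(7,7) = 1+3+7 = 11.
Scaling by 3 multiplies the area by 3² = 9 (so the new area is 94.5) and multiplies the boundary lattice-point count by 3, giving 33.
By Pick's theorem, the interior count of the dilated polygon is 94.5 − 33/2 + 1 = 79.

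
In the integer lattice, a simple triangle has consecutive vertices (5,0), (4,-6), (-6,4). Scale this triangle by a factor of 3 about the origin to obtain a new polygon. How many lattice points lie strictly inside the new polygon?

298

Using the shoelace formula, 2A = |(5·(-6) − 4·0) + (4·4 − (-6)·(-6)) + ((-6)·0 − 5·4)| = 70, so the area is 35.
The number of boundary lattice points is Σ gcd(|Δx|,|Δy|) = gcd(1,6) + gcd(10,10) + gcd(11,4) = 1+10+1 = 12.
Scaling by 3 multiplies the area by 3² = 9 (so the new area is 315) and multiplies the boundary lattice-point count by 3, giving 36.
By Pick's theorem, the interior count of the dilated polygon is 315 − 36/2 + 1 = 298.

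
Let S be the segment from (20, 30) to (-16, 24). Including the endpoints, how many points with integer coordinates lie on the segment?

The number of lattice points on a segment between lattice points is gcd(|Δx|,|Δy|) + 1 = gcd(36,6) + 1 = 6 + 1 = 7.

7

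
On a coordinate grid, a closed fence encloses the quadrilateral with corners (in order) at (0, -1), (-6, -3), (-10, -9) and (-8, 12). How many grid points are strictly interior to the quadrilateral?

The shoelace formula gives twice the area as |(0·(-3) − (-6)·(-1)) + ((-6)·(-9) − (-10)·(-3)) + ((-10)·12 − (-8)·(-9)) + ((-8)·(-1) − 0·12)| = 166, so the area is 83.
Summing gcd(|Δx|,|Δy|) over the edges gives the boundary count: gcd(6,2) + gcd(4,6) + gcd(2,21) + gcd(8,13) = 2+2+1+1 = 6.
By Pick's theorem A = I + B/2 − 1, so I = 83 − 6/2 + 1 = 81.

81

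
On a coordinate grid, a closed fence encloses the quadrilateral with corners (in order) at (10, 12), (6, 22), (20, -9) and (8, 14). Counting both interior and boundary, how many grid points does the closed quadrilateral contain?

23

By the shoelace formula, twice the signed area is |[10·22 − 6·12] + [6·(-9) − 20·22] + [20·14 − 8·(-9)] + [8·12 − 10·14]| = 38, so the area is 19.
Along each edge there are gcd(|Δx|,|Δy|)+1 lattice points, so counting each shared vertex once the boundary has gcd(4,10) + gcd(14,31) + gcd(12,23) + gcd(2,2) = 2+1+1+2 = 6.
Pick's theorem gives I = A − B/2 + 1 = 19 − 6/2 + 1 = 17, so the closed region contains I + B = 17 + 6 = 23 lattice points.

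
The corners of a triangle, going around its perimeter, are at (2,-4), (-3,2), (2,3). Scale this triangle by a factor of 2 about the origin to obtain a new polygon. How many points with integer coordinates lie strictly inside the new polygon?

The shoelace formula gives twice the area as |[2·2 − (-3)·(-4)] + [(-3)·3 − 2·2] + [2·(-4) − 2·3]| = 35, so the area is 17.5.
The number of boundary lattice points is Σ gcd(|Δx|,|Δy|) = gcd(5,6) + gcd(5,1) + gcd(0,7) = 1+1+7 = 9.
Scaling by 2 multiplies the area by 2² = 4 (so the new area is 70) and multiplies the boundary lattice-point count by 2, giving 18.
By Pick's theorem, the interior count of the dilated polygon is 70 − 18/2 + 1 = 62.

62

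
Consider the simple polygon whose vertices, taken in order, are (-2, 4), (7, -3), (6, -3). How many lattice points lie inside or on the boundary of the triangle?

6

By the shoelace formula, twice the signed area is |[(-2)·(-3) − 7·4] + [7·(-3) − 6·(-3)] + [6·4 − (-2)·(-3)]| = 7, so the area is 7/2.
The number of boundary lattice points is Σ gcd(|Δx|,|Δy|) = gcd(9,7) + gcd(1,0) + gcd(8,7) = 1+1+1 = 3.
Pick's theorem gives I = A − B/2 + 1 = 7/2 − 3/2 + 1 = 3, so the closed region contains I + B = 3 + 3 = 6 lattice points.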